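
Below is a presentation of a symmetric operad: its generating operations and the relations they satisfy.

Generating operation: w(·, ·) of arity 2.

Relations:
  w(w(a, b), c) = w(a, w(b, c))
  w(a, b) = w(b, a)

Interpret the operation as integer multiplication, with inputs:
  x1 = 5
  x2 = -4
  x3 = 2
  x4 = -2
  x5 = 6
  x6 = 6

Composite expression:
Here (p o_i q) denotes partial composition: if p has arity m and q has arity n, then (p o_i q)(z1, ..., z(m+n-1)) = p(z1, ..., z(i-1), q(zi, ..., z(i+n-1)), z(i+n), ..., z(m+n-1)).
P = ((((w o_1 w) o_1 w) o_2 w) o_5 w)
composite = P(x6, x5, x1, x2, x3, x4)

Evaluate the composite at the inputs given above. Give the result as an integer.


2880

w(x5, x1) = 30
w(x6, w(x5, x1)) = 180
w(w(x6, w(x5, x1)), x2) = -720
w(x3, x4) = -4
w(w(w(x6, w(x5, x1)), x2), w(x3, x4)) = 2880


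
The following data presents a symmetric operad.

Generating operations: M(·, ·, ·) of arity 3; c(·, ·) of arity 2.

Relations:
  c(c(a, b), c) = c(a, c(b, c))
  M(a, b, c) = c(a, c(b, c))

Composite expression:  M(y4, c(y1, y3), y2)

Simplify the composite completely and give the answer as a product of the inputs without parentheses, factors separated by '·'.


y4 · y1 · y3 · y2

The M-tree's shape is irrelevant; the y-reading-order decides.
c(y1, y3) unparenthesizes to y1 · y3
M(y4, c(y1, y3), y2) unparenthesizes to y4 · y1 · y3 · y2


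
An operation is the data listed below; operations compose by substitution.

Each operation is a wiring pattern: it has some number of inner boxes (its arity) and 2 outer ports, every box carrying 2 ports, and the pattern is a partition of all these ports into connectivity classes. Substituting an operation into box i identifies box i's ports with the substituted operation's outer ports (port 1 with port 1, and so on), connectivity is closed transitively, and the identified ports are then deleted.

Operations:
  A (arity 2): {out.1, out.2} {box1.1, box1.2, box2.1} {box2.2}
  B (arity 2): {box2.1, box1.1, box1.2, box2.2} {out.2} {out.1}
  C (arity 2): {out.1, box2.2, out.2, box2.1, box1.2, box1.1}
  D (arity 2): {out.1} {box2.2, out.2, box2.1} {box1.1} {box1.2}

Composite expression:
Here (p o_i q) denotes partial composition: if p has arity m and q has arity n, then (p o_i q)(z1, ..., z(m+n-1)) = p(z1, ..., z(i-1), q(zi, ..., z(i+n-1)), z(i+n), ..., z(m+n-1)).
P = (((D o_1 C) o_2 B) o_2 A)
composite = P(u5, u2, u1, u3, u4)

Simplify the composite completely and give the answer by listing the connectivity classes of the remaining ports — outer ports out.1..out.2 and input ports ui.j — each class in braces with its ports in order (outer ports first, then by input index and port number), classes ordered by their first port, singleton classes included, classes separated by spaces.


{out.1} {out.2, u4.1, u4.2} {u1.1, u2.1, u2.2} {u1.2} {u3.1, u3.2} {u5.1, u5.2}

After gluing at D, chains via deleted ports link the u-ports.
through A, on inputs (u2, u1): {out.1, out.2} {u1.1, u2.1, u2.2} {u1.2} (out.j = stage outer ports)
through B, on inputs (u2, u1, u3): {out.1} {out.2} {u1.1, u2.1, u2.2} {u1.2} {u3.1, u3.2} (out.j = stage outer ports)
through C, on inputs (u5, u2, u1, u3): {out.1, out.2, u5.1, u5.2} {u1.1, u2.1, u2.2} {u1.2} {u3.1, u3.2} (out.j = stage outer ports)
through D, on inputs (u5, u2, u1, u3, u4): {out.1} {out.2, u4.1, u4.2} {u1.1, u2.1, u2.2} {u1.2} {u3.1, u3.2} {u5.1, u5.2} (out.j = stage outer ports)


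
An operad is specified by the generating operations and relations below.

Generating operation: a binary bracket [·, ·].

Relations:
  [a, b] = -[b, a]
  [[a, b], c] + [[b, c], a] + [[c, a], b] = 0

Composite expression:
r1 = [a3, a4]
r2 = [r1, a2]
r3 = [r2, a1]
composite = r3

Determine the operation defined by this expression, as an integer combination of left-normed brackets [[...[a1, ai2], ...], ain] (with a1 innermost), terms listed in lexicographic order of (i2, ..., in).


[[[a1, a2], a3], a4] - [[[a1, a2], a4], a3] - [[[a1, a3], a4], a2] + [[[a1, a4], a3], a2]

Skip Jacobi rewriting: expand, keep a1-initial words, read off terms.
Composite bracket: [[[a3, a4], a2], a1]
The bracket unfolds into 8 signed words via [a, b] = ab - ba (2^3 = 8).
Coefficients come from the a1-initial words:
  the word a1a2a3a4 carries sign +1 and contributes +[[[a1, a2], a3], a4]
  the word a1a2a4a3 carries sign -1 and contributes -[[[a1, a2], a4], a3]
  the word a1a3a4a2 carries sign -1 and contributes -[[[a1, a3], a4], a2]
  the word a1a4a3a2 carries sign +1 and contributes +[[[a1, a4], a3], a2]


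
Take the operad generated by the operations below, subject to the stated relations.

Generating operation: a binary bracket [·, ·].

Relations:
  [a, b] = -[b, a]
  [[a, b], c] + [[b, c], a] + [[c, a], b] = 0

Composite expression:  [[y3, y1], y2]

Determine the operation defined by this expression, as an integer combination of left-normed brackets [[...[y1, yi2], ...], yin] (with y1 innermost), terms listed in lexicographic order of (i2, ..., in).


Left-normed coefficients sit on the y1-initial expansion words.
Composite bracket: [[y3, y1], y2]
Under [a, b] = ab - ba we get 4 signed associative words (2^2 = 4).
Only words starting with y1 matter:
  from y1y3y2, sign -1: term -[[y1, y3], y2]

-[[y1, y3], y2]


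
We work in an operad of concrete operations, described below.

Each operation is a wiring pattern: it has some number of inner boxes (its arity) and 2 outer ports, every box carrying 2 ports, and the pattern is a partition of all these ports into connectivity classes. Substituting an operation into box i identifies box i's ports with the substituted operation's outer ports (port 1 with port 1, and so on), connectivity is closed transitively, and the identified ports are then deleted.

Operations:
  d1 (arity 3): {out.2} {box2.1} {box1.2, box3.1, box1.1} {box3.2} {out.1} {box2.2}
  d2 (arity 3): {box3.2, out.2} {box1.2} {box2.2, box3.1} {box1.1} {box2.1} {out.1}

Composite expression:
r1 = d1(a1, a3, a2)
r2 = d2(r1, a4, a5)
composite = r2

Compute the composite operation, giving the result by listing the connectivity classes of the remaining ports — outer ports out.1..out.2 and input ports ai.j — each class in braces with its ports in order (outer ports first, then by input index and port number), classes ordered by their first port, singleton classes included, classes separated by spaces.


{out.1} {out.2, a5.2} {a1.1, a1.2, a2.1} {a2.2} {a3.1} {a3.2} {a4.1} {a4.2, a5.1}

Connectivity passes through glued d2-boundaries; trace each wire chain.
the subtree at d1 composes to {out.1} {out.2} {a1.1, a1.2, a2.1} {a2.2} {a3.1} {a3.2} on (a1, a3, a2); out.j = own outer ports
the subtree at d2 composes to {out.1} {out.2, a5.2} {a1.1, a1.2, a2.1} {a2.2} {a3.1} {a3.2} {a4.1} {a4.2, a5.1} on (a1, a3, a2, a4, a5); out.j = own outer ports


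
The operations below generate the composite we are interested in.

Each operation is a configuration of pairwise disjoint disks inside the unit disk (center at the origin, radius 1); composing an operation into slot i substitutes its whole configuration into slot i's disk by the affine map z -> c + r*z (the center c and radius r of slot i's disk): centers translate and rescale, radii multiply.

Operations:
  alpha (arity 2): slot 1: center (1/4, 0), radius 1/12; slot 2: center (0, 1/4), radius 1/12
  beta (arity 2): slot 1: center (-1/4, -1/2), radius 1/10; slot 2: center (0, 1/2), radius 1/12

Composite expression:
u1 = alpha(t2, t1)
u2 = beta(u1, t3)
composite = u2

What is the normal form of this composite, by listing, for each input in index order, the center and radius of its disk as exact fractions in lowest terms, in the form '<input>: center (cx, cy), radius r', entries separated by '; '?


t1: center (-1/4, -19/40), radius 1/120; t2: center (-9/40, -1/2), radius 1/120; t3: center (0, 1/2), radius 1/12


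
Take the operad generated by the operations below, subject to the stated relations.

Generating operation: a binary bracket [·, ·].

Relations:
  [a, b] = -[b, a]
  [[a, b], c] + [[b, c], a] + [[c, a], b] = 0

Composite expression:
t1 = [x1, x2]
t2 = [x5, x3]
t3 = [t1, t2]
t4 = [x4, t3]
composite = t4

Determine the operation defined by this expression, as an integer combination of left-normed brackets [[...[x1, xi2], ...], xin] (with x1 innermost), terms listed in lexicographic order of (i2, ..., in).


Skip Jacobi rewriting: expand, keep x1-initial words, read off terms.
Composite bracket: [x4, [[x1, x2], [x5, x3]]]
Expanding via [a, b] = ab - ba: 16 signed words (2^4 = 16).
Collect the words opening with x1:
  word x1x2x3x5x4 has sign +1, contributing +[[[[x1, x2], x3], x5], x4]
  word x1x2x5x3x4 has sign -1, contributing -[[[[x1, x2], x5], x3], x4]

[[[[x1, x2], x3], x5], x4] - [[[[x1, x2], x5], x3], x4]


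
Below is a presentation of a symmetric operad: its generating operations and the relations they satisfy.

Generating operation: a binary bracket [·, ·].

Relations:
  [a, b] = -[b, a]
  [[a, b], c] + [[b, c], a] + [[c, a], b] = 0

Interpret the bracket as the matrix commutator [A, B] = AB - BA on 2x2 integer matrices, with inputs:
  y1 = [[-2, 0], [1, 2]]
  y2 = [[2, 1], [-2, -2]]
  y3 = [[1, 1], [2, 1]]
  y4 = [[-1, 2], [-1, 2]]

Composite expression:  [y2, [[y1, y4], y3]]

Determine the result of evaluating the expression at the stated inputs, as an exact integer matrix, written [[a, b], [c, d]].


[[0, 2], [4, 0]]

[y1, y4] = [[-2, -8], [-7, 2]]
[[y1, y4], y3] = [[-9, -4], [8, 9]]
[y2, [[y1, y4], y3]] = [[0, 2], [4, 0]]


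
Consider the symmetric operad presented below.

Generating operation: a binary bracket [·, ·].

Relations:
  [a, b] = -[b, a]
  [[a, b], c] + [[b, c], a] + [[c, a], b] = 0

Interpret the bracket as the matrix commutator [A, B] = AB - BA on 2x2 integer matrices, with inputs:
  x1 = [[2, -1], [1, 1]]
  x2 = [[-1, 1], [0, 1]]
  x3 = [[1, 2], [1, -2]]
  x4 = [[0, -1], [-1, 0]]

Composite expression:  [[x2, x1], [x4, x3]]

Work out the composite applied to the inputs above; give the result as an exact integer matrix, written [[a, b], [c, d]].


[[-9, 4], [10, 9]]

[x2, x1] = [[1, 1], [2, -1]]
[x4, x3] = [[1, 3], [-3, -1]]
[[x2, x1], [x4, x3]] = [[-9, 4], [10, 9]]


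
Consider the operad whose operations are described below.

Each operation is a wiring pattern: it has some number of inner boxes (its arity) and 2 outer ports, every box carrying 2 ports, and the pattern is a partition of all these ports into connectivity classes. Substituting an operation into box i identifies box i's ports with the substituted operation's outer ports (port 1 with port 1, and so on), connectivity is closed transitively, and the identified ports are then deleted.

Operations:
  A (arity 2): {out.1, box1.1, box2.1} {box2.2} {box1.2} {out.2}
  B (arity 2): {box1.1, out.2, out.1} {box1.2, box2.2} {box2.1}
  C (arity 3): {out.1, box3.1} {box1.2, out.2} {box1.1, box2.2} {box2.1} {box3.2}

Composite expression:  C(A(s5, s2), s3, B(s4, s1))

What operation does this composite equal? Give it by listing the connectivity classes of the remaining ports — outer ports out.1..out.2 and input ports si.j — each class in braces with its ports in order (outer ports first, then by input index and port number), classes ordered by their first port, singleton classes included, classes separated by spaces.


Substituting into C glues patterns; closure does the rest.
through A, on inputs (s5, s2): {out.1, s2.1, s5.1} {out.2} {s2.2} {s5.2} (out.j = stage outer ports)
through B, on inputs (s4, s1): {out.1, out.2, s4.1} {s1.1} {s1.2, s4.2} (out.j = stage outer ports)
through C, on inputs (s5, s2, s3, s4, s1): {out.1, s4.1} {out.2} {s1.1} {s1.2, s4.2} {s2.1, s3.2, s5.1} {s2.2} {s3.1} {s5.2} (out.j = stage outer ports)

{out.1, s4.1} {out.2} {s1.1} {s1.2, s4.2} {s2.1, s3.2, s5.1} {s2.2} {s3.1} {s5.2}


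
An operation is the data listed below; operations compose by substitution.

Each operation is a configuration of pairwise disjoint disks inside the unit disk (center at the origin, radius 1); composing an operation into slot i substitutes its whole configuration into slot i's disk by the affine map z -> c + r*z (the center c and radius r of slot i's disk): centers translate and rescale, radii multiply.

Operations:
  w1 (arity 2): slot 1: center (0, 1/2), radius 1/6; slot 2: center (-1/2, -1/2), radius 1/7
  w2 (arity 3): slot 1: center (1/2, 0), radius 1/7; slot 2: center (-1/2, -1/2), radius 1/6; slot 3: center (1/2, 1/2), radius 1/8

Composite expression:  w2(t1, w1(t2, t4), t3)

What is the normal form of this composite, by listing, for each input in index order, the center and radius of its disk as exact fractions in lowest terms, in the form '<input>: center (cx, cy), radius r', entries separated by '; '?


t1: center (1/2, 0), radius 1/7; t2: center (-1/2, -5/12), radius 1/36; t3: center (1/2, 1/2), radius 1/8; t4: center (-7/12, -7/12), radius 1/42

Follow each t-input down from w2: c' goes to c + r*c', radius to r*r'.
tracing t1 down its 1-map path: center (1/2, 0), radius 1/7
tracing t2 down its 2-map path: center (-1/2, -5/12), radius 1/36
tracing t4 down its 2-map path: center (-7/12, -7/12), radius 1/42
tracing t3 down its 1-map path: center (1/2, 1/2), radius 1/8


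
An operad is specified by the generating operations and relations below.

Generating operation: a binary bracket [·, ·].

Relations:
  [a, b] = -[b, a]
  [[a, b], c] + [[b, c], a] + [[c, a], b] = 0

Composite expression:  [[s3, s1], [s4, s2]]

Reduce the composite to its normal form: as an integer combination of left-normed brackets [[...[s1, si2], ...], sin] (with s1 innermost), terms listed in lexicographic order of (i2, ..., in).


[[[s1, s3], s2], s4] - [[[s1, s3], s4], s2]

Left-normed coefficients sit on the s1-initial expansion words.
Composite bracket: [[s3, s1], [s4, s2]]
The bracket unfolds into 8 signed words via [a, b] = ab - ba (2^3 = 8).
The s1-initial words carry the normal form:
  sign of s1s3s2s4 is +1, so it contributes +[[[s1, s3], s2], s4]
  sign of s1s3s4s2 is -1, so it contributes -[[[s1, s3], s4], s2]


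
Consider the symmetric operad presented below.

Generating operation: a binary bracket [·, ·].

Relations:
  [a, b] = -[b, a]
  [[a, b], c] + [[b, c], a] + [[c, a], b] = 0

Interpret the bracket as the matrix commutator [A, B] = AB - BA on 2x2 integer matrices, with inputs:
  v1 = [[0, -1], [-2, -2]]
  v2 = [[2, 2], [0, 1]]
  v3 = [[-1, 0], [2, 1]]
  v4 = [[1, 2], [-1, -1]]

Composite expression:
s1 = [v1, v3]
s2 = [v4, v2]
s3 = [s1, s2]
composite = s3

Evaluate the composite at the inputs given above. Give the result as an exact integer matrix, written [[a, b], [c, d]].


[[2, 0], [-4, -2]]


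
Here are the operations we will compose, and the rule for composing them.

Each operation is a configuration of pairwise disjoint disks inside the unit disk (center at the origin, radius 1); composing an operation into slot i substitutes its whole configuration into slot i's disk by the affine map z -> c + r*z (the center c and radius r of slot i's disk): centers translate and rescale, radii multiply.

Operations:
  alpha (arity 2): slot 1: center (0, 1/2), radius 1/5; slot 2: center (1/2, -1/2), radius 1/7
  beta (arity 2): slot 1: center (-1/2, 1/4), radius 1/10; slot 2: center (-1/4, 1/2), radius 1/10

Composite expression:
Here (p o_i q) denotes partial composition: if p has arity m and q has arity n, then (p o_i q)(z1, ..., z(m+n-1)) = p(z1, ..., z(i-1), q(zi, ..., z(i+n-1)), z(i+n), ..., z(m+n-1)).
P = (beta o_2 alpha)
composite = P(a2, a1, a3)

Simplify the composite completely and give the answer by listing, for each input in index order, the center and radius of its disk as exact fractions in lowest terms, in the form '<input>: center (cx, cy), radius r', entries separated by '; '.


a1: center (-1/4, 11/20), radius 1/50; a2: center (-1/2, 1/4), radius 1/10; a3: center (-1/5, 9/20), radius 1/70

Below beta, radii multiply path by path; the a-disk centers shift.
input a2: composing its 1 substitution step yields center (-1/2, 1/4), radius 1/10
input a1: composing its 2 substitution steps yields center (-1/4, 11/20), radius 1/50
input a3: composing its 2 substitution steps yields center (-1/5, 9/20), radius 1/70


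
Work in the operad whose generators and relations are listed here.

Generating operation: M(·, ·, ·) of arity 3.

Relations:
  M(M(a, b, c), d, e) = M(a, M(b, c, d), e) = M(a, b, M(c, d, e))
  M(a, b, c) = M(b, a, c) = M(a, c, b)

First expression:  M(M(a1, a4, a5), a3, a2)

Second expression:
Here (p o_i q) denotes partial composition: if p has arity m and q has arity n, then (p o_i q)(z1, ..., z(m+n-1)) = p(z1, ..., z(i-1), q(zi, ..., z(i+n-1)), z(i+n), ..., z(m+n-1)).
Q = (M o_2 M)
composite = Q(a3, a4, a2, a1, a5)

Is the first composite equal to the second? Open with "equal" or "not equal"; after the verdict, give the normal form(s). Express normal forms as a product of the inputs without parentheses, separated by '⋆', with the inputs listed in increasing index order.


equal; the common form is a1 ⋆ a2 ⋆ a3 ⋆ a4 ⋆ a5

The first composite normalizes to a1 ⋆ a2 ⋆ a3 ⋆ a4 ⋆ a5
The second composite normalizes to a1 ⋆ a2 ⋆ a3 ⋆ a4 ⋆ a5
The forms coincide; equal.


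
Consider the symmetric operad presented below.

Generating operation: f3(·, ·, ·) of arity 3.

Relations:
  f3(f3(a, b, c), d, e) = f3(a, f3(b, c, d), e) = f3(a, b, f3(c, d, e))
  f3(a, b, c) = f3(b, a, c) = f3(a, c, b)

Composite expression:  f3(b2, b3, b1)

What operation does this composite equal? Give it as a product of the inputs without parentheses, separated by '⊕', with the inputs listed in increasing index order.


b1 ⊕ b2 ⊕ b3

With f3 associative and commutative, the b-input set is all that matters.
f3(b2, b3, b1) linearizes to b2 ⊕ b3 ⊕ b1
putting the inputs in ascending order: b1 ⊕ b2 ⊕ b3


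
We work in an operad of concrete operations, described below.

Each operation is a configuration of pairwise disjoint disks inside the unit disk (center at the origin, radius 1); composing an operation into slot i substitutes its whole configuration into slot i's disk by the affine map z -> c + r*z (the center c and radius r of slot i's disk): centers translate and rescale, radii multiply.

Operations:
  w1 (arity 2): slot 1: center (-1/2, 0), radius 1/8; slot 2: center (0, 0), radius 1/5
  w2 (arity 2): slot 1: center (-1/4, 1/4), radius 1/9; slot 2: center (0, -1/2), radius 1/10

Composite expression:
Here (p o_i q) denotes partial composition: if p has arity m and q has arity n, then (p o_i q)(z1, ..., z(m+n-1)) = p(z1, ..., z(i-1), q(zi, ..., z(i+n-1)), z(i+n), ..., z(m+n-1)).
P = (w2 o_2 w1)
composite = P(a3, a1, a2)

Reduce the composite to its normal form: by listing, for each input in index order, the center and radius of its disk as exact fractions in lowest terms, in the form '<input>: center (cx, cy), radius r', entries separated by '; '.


Nesting under w2 composes maps z -> c + r*z down each a-path.
for a3, the 1-step affine chain lands on center (-1/4, 1/4), radius 1/9
for a1, the 2-step affine chain lands on center (-1/20, -1/2), radius 1/80
for a2, the 2-step affine chain lands on center (0, -1/2), radius 1/50

a1: center (-1/20, -1/2), radius 1/80; a2: center (0, -1/2), radius 1/50; a3: center (-1/4, 1/4), radius 1/9


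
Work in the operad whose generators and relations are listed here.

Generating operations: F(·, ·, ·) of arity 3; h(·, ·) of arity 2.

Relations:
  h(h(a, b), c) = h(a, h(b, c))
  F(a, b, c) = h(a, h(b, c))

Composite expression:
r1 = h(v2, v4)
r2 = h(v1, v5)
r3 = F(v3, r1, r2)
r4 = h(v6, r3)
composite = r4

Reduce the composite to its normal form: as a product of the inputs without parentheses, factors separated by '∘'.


All parenthesizations of h agree; list the v-inputs left to right.
h(v2, v4) spells out as v2 ∘ v4
h(v1, v5) spells out as v1 ∘ v5
F(v3, h(v2, v4), h(v1, v5)) spells out as v3 ∘ v2 ∘ v4 ∘ v1 ∘ v5
h(v6, F(v3, h(v2, v4), h(v1, v5))) spells out as v6 ∘ v3 ∘ v2 ∘ v4 ∘ v1 ∘ v5

v6 ∘ v3 ∘ v2 ∘ v4 ∘ v1 ∘ v5


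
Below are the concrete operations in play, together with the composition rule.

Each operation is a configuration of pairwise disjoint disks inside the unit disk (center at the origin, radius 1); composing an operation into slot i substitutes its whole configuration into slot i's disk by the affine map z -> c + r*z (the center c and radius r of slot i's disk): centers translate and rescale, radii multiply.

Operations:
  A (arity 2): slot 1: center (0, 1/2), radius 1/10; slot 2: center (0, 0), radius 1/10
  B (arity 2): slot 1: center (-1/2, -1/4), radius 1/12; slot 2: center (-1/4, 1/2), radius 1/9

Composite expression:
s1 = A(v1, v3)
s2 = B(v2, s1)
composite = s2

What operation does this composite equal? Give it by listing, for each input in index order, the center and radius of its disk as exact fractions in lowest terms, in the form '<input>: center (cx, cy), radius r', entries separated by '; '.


v1: center (-1/4, 5/9), radius 1/90; v2: center (-1/2, -1/4), radius 1/12; v3: center (-1/4, 1/2), radius 1/90


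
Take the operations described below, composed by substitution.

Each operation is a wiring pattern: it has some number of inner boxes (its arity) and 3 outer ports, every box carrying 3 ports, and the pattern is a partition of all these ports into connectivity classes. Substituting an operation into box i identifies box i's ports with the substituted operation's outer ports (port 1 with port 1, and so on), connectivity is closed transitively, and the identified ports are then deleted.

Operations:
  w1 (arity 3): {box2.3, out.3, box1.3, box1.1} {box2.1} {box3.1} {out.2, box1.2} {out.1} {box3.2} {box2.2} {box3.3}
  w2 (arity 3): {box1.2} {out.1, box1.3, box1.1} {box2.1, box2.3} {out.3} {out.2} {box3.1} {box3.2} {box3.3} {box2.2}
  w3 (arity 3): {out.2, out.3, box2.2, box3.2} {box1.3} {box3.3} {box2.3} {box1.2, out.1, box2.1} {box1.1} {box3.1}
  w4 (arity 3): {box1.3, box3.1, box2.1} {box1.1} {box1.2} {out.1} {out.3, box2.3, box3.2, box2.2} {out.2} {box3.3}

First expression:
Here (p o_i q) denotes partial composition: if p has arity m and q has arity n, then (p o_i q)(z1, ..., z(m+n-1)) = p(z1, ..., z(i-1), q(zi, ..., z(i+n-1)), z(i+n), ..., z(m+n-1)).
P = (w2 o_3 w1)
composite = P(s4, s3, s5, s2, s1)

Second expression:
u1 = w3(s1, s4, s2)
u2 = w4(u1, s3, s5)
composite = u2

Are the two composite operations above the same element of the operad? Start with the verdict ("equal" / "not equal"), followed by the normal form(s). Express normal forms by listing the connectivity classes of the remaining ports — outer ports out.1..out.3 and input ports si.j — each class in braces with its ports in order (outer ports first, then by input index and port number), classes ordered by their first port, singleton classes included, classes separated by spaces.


not equal; the first gives {out.1, s4.1, s4.3} {out.2} {out.3} {s1.1} {s1.2} {s1.3} {s2.1} {s2.2} {s2.3, s5.1, s5.3} {s3.1, s3.3} {s3.2} {s4.2} {s5.2} and the second {out.1} {out.2} {out.3, s3.2, s3.3, s5.2} {s1.1} {s1.2, s4.1} {s1.3} {s2.1} {s2.2, s3.1, s4.2, s5.1} {s2.3} {s4.3} {s5.3}

The first composite normalizes to {out.1, s4.1, s4.3} {out.2} {out.3} {s1.1} {s1.2} {s1.3} {s2.1} {s2.2} {s2.3, s5.1, s5.3} {s3.1, s3.3} {s3.2} {s4.2} {s5.2}
The second composite normalizes to {out.1} {out.2} {out.3, s3.2, s3.3, s5.2} {s1.1} {s1.2, s4.1} {s1.3} {s2.1} {s2.2, s3.1, s4.2, s5.1} {s2.3} {s4.3} {s5.3}
Different reductions; not equal.


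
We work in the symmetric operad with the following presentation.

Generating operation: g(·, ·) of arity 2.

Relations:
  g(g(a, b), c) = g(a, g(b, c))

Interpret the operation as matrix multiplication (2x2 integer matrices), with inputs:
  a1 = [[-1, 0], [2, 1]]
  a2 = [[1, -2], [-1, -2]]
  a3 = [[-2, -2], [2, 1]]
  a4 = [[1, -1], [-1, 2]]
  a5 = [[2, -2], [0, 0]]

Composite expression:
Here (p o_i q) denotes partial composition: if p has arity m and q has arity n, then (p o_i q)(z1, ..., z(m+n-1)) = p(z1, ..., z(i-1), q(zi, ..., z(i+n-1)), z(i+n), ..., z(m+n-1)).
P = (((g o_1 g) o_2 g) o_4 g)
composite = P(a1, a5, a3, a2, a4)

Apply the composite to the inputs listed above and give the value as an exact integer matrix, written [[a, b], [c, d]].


g(a5, a3) = [[-8, -6], [0, 0]]
g(a1, g(a5, a3)) = [[8, 6], [-16, -12]]
g(a2, a4) = [[3, -5], [1, -3]]
g(g(a1, g(a5, a3)), g(a2, a4)) = [[30, -58], [-60, 116]]

[[30, -58], [-60, 116]]


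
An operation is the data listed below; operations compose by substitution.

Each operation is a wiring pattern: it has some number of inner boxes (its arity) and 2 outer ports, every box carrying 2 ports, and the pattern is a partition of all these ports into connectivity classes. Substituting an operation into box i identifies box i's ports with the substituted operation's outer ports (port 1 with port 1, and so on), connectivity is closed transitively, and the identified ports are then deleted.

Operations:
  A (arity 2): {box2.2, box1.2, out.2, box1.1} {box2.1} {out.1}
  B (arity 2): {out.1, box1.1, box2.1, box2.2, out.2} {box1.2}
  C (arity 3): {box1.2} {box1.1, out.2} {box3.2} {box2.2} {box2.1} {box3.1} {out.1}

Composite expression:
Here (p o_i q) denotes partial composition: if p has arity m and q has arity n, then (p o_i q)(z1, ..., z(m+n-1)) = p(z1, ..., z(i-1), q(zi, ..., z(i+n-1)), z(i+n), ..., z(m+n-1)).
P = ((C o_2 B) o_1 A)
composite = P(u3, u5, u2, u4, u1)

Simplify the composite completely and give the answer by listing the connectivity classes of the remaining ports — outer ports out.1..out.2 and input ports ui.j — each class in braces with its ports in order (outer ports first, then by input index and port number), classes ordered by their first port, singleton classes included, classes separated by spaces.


{out.1} {out.2} {u1.1} {u1.2} {u2.1, u4.1, u4.2} {u2.2} {u3.1, u3.2, u5.2} {u5.1}

After gluing at C, chains via deleted ports link the u-ports.
stage A: inputs (u3, u5), connectivity {out.1} {out.2, u3.1, u3.2, u5.2} {u5.1}, out.j its boundary
stage B: inputs (u2, u4), connectivity {out.1, out.2, u2.1, u4.1, u4.2} {u2.2}, out.j its boundary
stage C: inputs (u3, u5, u2, u4, u1), connectivity {out.1} {out.2} {u1.1} {u1.2} {u2.1, u4.1, u4.2} {u2.2} {u3.1, u3.2, u5.2} {u5.1}, out.j its boundary


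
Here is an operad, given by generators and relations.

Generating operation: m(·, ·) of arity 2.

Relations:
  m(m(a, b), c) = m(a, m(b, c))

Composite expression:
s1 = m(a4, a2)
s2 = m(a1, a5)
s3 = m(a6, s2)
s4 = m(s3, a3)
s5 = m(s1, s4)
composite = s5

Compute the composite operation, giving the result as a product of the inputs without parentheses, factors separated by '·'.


a4 · a2 · a6 · a1 · a5 · a3

Associativity of m dissolves the nesting; only the a-input order survives.
m(a4, a2) unparenthesizes to a4 · a2
m(a1, a5) unparenthesizes to a1 · a5
m(a6, m(a1, a5)) unparenthesizes to a6 · a1 · a5
m(m(a6, m(a1, a5)), a3) unparenthesizes to a6 · a1 · a5 · a3
m(m(a4, a2), m(m(a6, m(a1, a5)), a3)) unparenthesizes to a4 · a2 · a6 · a1 · a5 · a3


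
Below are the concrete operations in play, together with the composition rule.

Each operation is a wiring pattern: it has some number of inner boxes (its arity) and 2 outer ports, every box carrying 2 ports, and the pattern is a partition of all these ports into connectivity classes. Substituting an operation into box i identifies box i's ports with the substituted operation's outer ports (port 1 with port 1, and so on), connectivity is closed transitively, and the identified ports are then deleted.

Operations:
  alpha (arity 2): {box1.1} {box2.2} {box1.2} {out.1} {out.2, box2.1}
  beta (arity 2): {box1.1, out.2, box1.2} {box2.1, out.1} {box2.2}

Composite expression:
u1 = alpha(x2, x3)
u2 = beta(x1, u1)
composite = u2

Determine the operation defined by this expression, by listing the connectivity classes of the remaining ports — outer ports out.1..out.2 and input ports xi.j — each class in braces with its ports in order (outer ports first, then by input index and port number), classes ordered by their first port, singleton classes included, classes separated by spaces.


{out.1} {out.2, x1.1, x1.2} {x2.1} {x2.2} {x3.1} {x3.2}

Connectivity passes through glued beta-boundaries; trace each wire chain.
after alpha, the pattern on (x2, x3) reads {out.1} {out.2, x3.1} {x2.1} {x2.2} {x3.2} (out.j = its outer ports)
after beta, the pattern on (x1, x2, x3) reads {out.1} {out.2, x1.1, x1.2} {x2.1} {x2.2} {x3.1} {x3.2} (out.j = its outer ports)


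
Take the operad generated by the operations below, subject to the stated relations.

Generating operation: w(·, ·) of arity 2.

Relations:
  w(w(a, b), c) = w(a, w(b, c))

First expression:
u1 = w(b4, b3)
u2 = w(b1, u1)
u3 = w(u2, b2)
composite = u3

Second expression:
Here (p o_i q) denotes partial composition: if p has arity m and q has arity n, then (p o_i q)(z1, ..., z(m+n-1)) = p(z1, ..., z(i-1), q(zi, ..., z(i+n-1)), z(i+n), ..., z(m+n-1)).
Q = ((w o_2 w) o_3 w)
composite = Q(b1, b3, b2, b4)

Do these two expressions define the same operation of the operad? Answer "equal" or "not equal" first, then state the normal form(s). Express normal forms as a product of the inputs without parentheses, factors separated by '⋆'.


not equal: they reduce to b1 ⋆ b4 ⋆ b3 ⋆ b2 and b1 ⋆ b3 ⋆ b2 ⋆ b4

In normal form, the first expression is b1 ⋆ b4 ⋆ b3 ⋆ b2
In normal form, the second expression is b1 ⋆ b3 ⋆ b2 ⋆ b4
Distinct normal forms: not equal.


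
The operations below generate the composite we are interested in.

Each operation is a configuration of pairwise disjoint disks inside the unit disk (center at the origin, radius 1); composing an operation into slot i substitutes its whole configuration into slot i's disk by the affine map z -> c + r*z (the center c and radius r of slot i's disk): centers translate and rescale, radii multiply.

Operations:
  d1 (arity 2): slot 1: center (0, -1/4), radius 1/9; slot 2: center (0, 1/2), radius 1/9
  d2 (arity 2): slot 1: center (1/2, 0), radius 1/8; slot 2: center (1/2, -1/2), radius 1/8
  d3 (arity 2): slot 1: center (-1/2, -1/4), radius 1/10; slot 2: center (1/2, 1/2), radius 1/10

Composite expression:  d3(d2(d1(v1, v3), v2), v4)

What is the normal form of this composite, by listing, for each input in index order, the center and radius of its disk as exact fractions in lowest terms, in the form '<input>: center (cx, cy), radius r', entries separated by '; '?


v1: center (-9/20, -81/320), radius 1/720; v2: center (-9/20, -3/10), radius 1/80; v3: center (-9/20, -39/160), radius 1/720; v4: center (1/2, 1/2), radius 1/10

Follow each v-input down from d3: c' goes to c + r*c', radius to r*r'.
for v1, the 3-step affine chain lands on center (-9/20, -81/320), radius 1/720
for v3, the 3-step affine chain lands on center (-9/20, -39/160), radius 1/720
for v2, the 2-step affine chain lands on center (-9/20, -3/10), radius 1/80
for v4, the 1-step affine chain lands on center (1/2, 1/2), radius 1/10


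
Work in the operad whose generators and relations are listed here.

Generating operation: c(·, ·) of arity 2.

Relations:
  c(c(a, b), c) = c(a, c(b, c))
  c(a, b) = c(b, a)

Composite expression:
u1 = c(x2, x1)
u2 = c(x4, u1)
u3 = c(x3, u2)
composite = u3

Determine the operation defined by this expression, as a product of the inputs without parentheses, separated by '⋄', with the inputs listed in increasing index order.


With c associative and commutative, the x-input set is all that matters.
c(x2, x1) linearizes to x2 ⋄ x1
c(x4, c(x2, x1)) linearizes to x4 ⋄ x2 ⋄ x1
c(x3, c(x4, c(x2, x1))) linearizes to x3 ⋄ x4 ⋄ x2 ⋄ x1
the factors in increasing index order: x1 ⋄ x2 ⋄ x3 ⋄ x4

x1 ⋄ x2 ⋄ x3 ⋄ x4


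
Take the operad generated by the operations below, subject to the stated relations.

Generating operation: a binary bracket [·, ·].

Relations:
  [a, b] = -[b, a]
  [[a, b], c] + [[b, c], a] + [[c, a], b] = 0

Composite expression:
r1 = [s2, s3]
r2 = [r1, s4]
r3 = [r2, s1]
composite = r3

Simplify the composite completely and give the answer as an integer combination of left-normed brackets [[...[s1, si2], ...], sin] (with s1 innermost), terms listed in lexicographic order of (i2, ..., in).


Skip Jacobi rewriting: expand, keep s1-initial words, read off terms.
Composite bracket: [[[s2, s3], s4], s1]
Each bracket splits as ab - ba, giving 8 signed words (2^3 = 8).
Coefficients come from the s1-initial words:
  the word s1s2s3s4 carries sign -1 and contributes -[[[s1, s2], s3], s4]
  the word s1s3s2s4 carries sign +1 and contributes +[[[s1, s3], s2], s4]
  the word s1s4s2s3 carries sign +1 and contributes +[[[s1, s4], s2], s3]
  the word s1s4s3s2 carries sign -1 and contributes -[[[s1, s4], s3], s2]

-[[[s1, s2], s3], s4] + [[[s1, s3], s2], s4] + [[[s1, s4], s2], s3] - [[[s1, s4], s3], s2]


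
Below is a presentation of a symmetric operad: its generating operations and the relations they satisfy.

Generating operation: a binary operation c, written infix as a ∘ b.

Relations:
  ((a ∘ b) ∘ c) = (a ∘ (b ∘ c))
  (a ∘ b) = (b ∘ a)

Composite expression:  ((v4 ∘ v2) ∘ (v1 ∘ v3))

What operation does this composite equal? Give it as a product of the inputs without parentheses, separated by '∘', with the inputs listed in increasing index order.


Both nesting and order wash out for c; what remains is which v's occur.
(v4 ∘ v2) flattens to v4 ∘ v2
(v1 ∘ v3) flattens to v1 ∘ v3
((v4 ∘ v2) ∘ (v1 ∘ v3)) flattens to v4 ∘ v2 ∘ v1 ∘ v3
the factors in increasing index order: v1 ∘ v2 ∘ v3 ∘ v4

v1 ∘ v2 ∘ v3 ∘ v4


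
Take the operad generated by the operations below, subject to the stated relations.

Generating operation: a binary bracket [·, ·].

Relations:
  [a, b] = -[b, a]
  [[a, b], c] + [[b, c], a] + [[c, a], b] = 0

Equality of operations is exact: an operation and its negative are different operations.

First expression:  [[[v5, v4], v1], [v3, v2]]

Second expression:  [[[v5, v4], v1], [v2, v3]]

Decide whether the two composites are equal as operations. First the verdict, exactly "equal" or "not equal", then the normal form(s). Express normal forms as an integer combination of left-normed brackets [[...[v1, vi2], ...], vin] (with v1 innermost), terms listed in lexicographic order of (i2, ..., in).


not equal: they reduce to -[[[[v1, v4], v5], v2], v3] + [[[[v1, v4], v5], v3], v2] + [[[[v1, v5], v4], v2], v3] - [[[[v1, v5], v4], v3], v2] and [[[[v1, v4], v5], v2], v3] - [[[[v1, v4], v5], v3], v2] - [[[[v1, v5], v4], v2], v3] + [[[[v1, v5], v4], v3], v2]

The first expression reduces to -[[[[v1, v4], v5], v2], v3] + [[[[v1, v4], v5], v3], v2] + [[[[v1, v5], v4], v2], v3] - [[[[v1, v5], v4], v3], v2]
The second expression reduces to [[[[v1, v4], v5], v2], v3] - [[[[v1, v4], v5], v3], v2] - [[[[v1, v5], v4], v2], v3] + [[[[v1, v5], v4], v3], v2]
The forms do not match — not equal.


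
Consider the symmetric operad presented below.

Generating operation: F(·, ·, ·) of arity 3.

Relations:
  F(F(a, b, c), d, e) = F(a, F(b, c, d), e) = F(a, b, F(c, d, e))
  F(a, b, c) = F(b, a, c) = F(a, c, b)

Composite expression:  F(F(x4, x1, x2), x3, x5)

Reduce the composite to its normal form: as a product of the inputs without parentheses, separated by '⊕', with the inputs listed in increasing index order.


Key point: F commutes, so take the x-inputs in any fixed order.
F(x4, x1, x2) unparenthesizes to x4 ⊕ x1 ⊕ x2
F(F(x4, x1, x2), x3, x5) unparenthesizes to x4 ⊕ x1 ⊕ x2 ⊕ x3 ⊕ x5
rearranged into index order: x1 ⊕ x2 ⊕ x3 ⊕ x4 ⊕ x5

x1 ⊕ x2 ⊕ x3 ⊕ x4 ⊕ x5


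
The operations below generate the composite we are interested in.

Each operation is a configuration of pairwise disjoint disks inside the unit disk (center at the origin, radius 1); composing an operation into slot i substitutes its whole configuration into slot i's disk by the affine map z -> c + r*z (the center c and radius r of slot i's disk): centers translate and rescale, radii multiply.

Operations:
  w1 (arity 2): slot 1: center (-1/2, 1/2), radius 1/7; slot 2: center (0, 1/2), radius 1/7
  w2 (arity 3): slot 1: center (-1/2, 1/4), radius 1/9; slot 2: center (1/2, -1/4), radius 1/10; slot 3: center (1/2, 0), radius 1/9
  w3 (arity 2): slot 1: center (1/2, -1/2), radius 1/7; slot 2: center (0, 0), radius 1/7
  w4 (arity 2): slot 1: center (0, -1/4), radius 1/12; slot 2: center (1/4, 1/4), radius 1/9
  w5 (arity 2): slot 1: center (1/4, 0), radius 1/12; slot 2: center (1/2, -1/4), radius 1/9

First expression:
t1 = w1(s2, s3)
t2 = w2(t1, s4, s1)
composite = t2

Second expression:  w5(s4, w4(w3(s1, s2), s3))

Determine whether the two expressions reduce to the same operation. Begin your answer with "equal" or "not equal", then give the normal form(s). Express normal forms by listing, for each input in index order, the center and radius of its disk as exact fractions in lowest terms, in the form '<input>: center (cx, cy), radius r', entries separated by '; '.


not equal; the first gives s1: center (1/2, 0), radius 1/9; s2: center (-5/9, 11/36), radius 1/63; s3: center (-1/2, 11/36), radius 1/63; s4: center (1/2, -1/4), radius 1/10 and the second s1: center (109/216, -61/216), radius 1/756; s2: center (1/2, -5/18), radius 1/756; s3: center (19/36, -2/9), radius 1/81; s4: center (1/4, 0), radius 1/12

The first composite normalizes to s1: center (1/2, 0), radius 1/9; s2: center (-5/9, 11/36), radius 1/63; s3: center (-1/2, 11/36), radius 1/63; s4: center (1/2, -1/4), radius 1/10
The second composite normalizes to s1: center (109/216, -61/216), radius 1/756; s2: center (1/2, -5/18), radius 1/756; s3: center (19/36, -2/9), radius 1/81; s4: center (1/4, 0), radius 1/12
The forms do not match — not equal.


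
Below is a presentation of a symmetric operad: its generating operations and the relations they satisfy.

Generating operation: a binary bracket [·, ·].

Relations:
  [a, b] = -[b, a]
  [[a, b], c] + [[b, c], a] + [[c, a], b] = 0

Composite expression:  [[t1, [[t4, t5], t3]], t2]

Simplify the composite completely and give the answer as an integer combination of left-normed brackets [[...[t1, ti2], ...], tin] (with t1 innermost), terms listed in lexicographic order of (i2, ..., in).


A multilinear Lie element is pinned by t1-initial words (t1 innermost).
Composite bracket: [[t1, [[t4, t5], t3]], t2]
Each bracket splits as ab - ba, giving 16 signed words (2^4 = 16).
Collect the words opening with t1:
  the word t1t3t4t5t2 carries sign -1 and contributes -[[[[t1, t3], t4], t5], t2]
  the word t1t3t5t4t2 carries sign +1 and contributes +[[[[t1, t3], t5], t4], t2]
  the word t1t4t5t3t2 carries sign +1 and contributes +[[[[t1, t4], t5], t3], t2]
  the word t1t5t4t3t2 carries sign -1 and contributes -[[[[t1, t5], t4], t3], t2]

-[[[[t1, t3], t4], t5], t2] + [[[[t1, t3], t5], t4], t2] + [[[[t1, t4], t5], t3], t2] - [[[[t1, t5], t4], t3], t2]


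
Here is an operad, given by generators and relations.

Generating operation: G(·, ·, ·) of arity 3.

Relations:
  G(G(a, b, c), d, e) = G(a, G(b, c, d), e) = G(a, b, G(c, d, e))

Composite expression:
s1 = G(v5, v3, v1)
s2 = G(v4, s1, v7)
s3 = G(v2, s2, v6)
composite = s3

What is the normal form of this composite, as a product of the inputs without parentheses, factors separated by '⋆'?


v2 ⋆ v4 ⋆ v5 ⋆ v3 ⋆ v1 ⋆ v7 ⋆ v6

Associativity of G dissolves the nesting; only the v-input order survives.
G(v5, v3, v1) spells out as v5 ⋆ v3 ⋆ v1
G(v4, G(v5, v3, v1), v7) spells out as v4 ⋆ v5 ⋆ v3 ⋆ v1 ⋆ v7
G(v2, G(v4, G(v5, v3, v1), v7), v6) spells out as v2 ⋆ v4 ⋆ v5 ⋆ v3 ⋆ v1 ⋆ v7 ⋆ v6


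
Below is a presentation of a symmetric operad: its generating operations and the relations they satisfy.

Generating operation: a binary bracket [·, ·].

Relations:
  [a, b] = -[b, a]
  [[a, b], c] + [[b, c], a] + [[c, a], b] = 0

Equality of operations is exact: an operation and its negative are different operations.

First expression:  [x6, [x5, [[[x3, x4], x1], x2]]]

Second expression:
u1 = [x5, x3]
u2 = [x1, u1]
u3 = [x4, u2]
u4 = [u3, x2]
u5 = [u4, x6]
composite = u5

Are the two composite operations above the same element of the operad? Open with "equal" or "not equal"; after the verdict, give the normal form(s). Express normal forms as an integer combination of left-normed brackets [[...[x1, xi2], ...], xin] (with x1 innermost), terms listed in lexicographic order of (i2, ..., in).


not equal; the first gives -[[[[[x1, x3], x4], x2], x5], x6] + [[[[[x1, x4], x3], x2], x5], x6] and the second [[[[[x1, x3], x5], x4], x2], x6] - [[[[[x1, x5], x3], x4], x2], x6]

In normal form, the first expression is -[[[[[x1, x3], x4], x2], x5], x6] + [[[[[x1, x4], x3], x2], x5], x6]
In normal form, the second expression is [[[[[x1, x3], x5], x4], x2], x6] - [[[[[x1, x5], x3], x4], x2], x6]
Distinct normal forms: not equal.
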